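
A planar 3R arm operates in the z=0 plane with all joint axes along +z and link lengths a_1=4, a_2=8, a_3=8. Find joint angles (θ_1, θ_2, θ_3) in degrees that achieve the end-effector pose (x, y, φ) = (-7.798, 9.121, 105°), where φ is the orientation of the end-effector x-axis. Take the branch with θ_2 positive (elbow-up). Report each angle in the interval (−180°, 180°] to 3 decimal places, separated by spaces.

60.001 134.999 -90.000

wrist centre = target − a_3·(cos φ, sin φ) = (-5.7274, 1.3936)
cos θ_2 = (34.7458−4²−8²)/(2·4·8) = -0.7071; θ_2 = 134.9992° (elbow-up)
β = atan2(1.3936,-5.7274) = 166.3246°; ψ = atan2(5.6569,-1.6568) = 106.3241°
θ_1 = β − ψ = 60.0006°
θ_3 = φ − θ_1 − θ_2 = -89.9998° (wrapped to (-180°,180°])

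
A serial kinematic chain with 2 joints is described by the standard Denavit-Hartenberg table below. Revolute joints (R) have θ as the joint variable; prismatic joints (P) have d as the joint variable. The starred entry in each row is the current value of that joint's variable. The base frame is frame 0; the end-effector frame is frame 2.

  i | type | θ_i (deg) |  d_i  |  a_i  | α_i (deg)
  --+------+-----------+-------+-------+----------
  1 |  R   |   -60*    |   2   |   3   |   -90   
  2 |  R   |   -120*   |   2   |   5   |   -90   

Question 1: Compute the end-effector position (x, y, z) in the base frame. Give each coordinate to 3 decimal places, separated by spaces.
after link 1: o_1 = (1.5000, -2.5981, 2.0000)
after link 2: o_2 = (1.9821, 0.5670, 6.3301)

1.982 0.567 6.330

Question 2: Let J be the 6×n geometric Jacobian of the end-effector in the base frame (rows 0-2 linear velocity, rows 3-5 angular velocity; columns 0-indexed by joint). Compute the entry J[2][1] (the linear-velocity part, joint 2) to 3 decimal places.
2.500

axis z_1 = (0.8660,0.5000,0.0000); lever o_n−o_1 = (0.4821,3.1651,4.3301)
cross product → J_v[:, 1] = (2.1651,-3.7500,2.5000)
J_ω[:, 1] = z_1
entry J[2][1] = 2.5000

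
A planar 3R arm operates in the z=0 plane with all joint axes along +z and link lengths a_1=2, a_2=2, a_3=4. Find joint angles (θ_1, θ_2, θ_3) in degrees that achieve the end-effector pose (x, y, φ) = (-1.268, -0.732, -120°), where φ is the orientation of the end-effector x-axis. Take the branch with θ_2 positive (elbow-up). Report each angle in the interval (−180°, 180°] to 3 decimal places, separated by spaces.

30.002 89.999 119.999

wrist centre = target − a_3·(cos φ, sin φ) = (0.7320, 2.7321)
cos θ_2 = (8.0002−2²−2²)/(2·2·2) = 0.0000; θ_2 = 89.9985° (elbow-up)
β = atan2(2.7321,0.7320) = 75.0013°; ψ = atan2(2.0000,2.0001) = 44.9993°
θ_1 = β − ψ = 30.0020°
θ_3 = φ − θ_1 − θ_2 = 119.9995° (wrapped to (-180°,180°])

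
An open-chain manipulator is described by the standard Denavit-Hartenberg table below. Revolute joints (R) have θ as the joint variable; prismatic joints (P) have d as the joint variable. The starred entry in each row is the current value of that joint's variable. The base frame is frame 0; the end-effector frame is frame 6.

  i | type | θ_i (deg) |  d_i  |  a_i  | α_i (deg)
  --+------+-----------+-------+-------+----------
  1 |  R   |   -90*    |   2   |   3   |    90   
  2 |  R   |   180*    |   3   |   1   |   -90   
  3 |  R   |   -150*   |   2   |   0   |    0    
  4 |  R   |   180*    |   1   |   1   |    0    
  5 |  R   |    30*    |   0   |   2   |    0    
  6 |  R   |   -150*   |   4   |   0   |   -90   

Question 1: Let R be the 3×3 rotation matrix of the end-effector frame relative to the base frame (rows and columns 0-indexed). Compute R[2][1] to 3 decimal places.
End-effector y-axis (col 1 of R) = (0.0000,-0.0000,1.0000)
R[2][1] = 1.0000

1.000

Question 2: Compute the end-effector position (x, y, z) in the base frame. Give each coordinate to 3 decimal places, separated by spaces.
after link 1: o_1 = (0.0000, -3.0000, 2.0000)
after link 2: o_2 = (-3.0000, -2.0000, 2.0000)
after link 3: o_3 = (-3.0000, -2.0000, 0.0000)
after link 4: o_4 = (-2.5000, -1.1340, -1.0000)
after link 5: o_5 = (-0.7679, -0.1340, -1.0000)
after link 6: o_6 = (-0.7679, -0.1340, -5.0000)

-0.768 -0.134 -5.000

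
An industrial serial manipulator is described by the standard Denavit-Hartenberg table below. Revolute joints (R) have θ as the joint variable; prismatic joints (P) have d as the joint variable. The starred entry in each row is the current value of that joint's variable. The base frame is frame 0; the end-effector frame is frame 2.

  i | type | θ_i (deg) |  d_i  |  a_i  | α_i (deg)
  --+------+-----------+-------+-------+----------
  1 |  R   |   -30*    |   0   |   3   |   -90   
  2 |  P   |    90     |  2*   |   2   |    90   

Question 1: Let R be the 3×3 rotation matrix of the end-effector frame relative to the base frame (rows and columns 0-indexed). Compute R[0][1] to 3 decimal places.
0.500

End-effector y-axis (col 1 of R) = (0.5000,0.8660,0.0000)
R[0][1] = 0.5000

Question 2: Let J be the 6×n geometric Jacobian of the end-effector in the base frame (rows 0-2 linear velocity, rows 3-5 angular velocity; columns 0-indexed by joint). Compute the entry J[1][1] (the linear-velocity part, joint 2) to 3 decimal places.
0.866

prismatic axis z_1 = (0.5000,0.8660,0.0000)
J_v[:, 1] = z_1; J_ω[:, 1] = (0,0,0)
entry J[1][1] = 0.8660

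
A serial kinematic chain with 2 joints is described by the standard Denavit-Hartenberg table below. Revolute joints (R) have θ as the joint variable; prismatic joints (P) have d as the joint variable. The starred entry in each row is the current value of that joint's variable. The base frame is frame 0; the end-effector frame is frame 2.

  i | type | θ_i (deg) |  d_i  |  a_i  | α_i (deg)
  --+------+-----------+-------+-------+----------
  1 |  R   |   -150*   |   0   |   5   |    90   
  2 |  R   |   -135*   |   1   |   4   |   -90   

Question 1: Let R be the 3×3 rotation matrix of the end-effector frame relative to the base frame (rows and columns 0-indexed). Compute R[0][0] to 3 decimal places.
End-effector x-axis (col 0 of R) = (0.6124,0.3536,-0.7071)
R[0][0] = 0.6124

0.612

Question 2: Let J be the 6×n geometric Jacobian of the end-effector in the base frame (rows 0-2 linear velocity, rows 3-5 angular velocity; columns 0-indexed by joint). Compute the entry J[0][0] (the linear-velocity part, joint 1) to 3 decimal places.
0.220

axis z_0 = ẑ; lever o_n−o_0 = (-2.3806,-0.2198,-2.8284)
cross product → J_v[:, 0] = (0.2198,-2.3806,0.0000)
J_ω[:, 0] = z_0
entry J[0][0] = 0.2198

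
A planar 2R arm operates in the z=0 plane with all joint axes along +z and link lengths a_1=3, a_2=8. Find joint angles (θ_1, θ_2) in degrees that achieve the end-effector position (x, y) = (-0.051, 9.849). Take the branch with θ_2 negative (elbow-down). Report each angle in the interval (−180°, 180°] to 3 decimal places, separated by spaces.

134.996 -59.993

cos θ_2 = (97.0054−3²−8²)/(2·3·8) = 0.5001; θ_2 = -59.9926° (elbow-down)
β = atan2(9.8490,-0.0510) = 90.2967°; ψ = atan2(-6.9277,7.0009) = -44.6988°
θ_1 = β − ψ = 134.9955°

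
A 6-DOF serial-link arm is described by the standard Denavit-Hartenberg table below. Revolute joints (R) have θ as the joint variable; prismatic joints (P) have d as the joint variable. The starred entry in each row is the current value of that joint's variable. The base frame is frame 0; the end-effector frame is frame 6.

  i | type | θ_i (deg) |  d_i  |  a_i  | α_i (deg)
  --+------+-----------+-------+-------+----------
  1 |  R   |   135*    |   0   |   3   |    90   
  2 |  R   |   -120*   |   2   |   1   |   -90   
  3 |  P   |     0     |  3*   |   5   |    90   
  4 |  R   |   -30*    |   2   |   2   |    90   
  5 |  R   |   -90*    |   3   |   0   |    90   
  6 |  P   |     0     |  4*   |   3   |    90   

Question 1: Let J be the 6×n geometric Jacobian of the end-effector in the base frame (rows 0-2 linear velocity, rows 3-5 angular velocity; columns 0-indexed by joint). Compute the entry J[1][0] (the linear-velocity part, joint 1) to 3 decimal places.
axis z_0 = ẑ; lever o_n−o_0 = (-1.2941,2.7083,-3.0981)
cross product → J_v[:, 0] = (-2.7083,-1.2941,0.0000)
J_ω[:, 0] = z_0
entry J[1][0] = -1.2941

-1.294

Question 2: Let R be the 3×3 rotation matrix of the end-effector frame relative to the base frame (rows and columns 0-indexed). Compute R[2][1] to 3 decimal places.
0.500

End-effector y-axis (col 1 of R) = (-0.6124,0.6124,0.5000)
R[2][1] = 0.5000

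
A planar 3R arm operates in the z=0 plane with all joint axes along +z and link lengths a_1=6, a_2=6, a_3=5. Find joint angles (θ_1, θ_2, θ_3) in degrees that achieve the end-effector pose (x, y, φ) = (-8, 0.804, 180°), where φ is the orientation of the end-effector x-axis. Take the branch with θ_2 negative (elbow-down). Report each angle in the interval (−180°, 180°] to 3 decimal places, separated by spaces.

-120.003 -150.000 90.003

wrist centre = target − a_3·(cos φ, sin φ) = (-3.0000, 0.8040)
cos θ_2 = (9.6464−6²−6²)/(2·6·6) = -0.8660; θ_2 = -149.9996° (elbow-down)
β = atan2(0.8040,-3.0000) = 164.9973°; ψ = atan2(-3.0000,0.8039) = -74.9998°
θ_1 = β − ψ = 239.9971°
θ_3 = φ − θ_1 − θ_2 = 90.0025° (wrapped to (-180°,180°])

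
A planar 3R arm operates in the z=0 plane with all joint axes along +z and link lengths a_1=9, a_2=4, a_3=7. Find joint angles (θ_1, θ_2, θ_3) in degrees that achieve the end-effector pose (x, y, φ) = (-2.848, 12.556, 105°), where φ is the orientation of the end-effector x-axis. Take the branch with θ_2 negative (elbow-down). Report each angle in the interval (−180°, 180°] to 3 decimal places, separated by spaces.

120.006 -149.993 134.988

wrist centre = target − a_3·(cos φ, sin φ) = (-1.0363, 5.7945)
cos θ_2 = (34.6503−9²−4²)/(2·9·4) = -0.8660; θ_2 = -149.9934° (elbow-down)
β = atan2(5.7945,-1.0363) = 100.1393°; ψ = atan2(-2.0004,5.5361) = -19.8666°
θ_1 = β − ψ = 120.0059°
θ_3 = φ − θ_1 − θ_2 = 134.9875° (wrapped to (-180°,180°])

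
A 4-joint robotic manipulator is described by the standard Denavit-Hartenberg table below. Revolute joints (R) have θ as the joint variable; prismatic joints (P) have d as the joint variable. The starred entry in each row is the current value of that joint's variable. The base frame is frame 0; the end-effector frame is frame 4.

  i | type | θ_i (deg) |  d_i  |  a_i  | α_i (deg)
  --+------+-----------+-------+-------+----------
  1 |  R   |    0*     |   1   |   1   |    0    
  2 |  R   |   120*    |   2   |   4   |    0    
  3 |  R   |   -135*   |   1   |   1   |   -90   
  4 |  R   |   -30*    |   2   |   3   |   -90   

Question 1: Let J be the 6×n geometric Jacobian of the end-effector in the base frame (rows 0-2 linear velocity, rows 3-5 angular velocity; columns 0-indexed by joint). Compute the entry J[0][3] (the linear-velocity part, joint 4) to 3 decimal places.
1.449

axis z_3 = (0.2588,0.9659,0.0000); lever o_n−o_3 = (3.0272,1.2594,1.5000)
cross product → J_v[:, 3] = (1.4489,-0.3882,-2.5981)
J_ω[:, 3] = z_3
entry J[0][3] = 1.4489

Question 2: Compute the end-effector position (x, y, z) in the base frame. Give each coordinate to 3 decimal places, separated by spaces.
after link 1: o_1 = (1.0000, 0.0000, 1.0000)
after link 2: o_2 = (-1.0000, 3.4641, 3.0000)
after link 3: o_3 = (-0.0341, 3.2053, 4.0000)
after link 4: o_4 = (2.9931, 4.4647, 5.5000)

2.993 4.465 5.500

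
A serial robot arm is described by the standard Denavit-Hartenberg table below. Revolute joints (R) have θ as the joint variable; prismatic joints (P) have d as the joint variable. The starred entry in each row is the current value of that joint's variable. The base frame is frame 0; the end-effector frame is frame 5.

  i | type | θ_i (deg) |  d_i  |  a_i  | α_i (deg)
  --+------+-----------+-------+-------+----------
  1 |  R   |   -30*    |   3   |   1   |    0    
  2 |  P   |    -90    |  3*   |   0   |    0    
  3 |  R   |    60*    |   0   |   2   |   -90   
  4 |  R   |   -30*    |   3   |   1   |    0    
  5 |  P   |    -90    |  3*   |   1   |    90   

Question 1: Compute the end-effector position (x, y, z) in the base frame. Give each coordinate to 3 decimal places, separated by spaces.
7.245 0.451 7.366

after link 1: o_1 = (0.8660, -0.5000, 3.0000)
after link 2: o_2 = (0.8660, -0.5000, 6.0000)
after link 3: o_3 = (1.8660, -2.2321, 6.0000)
after link 4: o_4 = (4.8971, -1.4821, 6.5000)
after link 5: o_5 = (7.2452, 0.4510, 7.3660)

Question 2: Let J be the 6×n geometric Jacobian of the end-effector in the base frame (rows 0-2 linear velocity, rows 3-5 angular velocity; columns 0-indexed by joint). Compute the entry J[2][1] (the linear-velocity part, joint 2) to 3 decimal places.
1.000

prismatic axis z_1 = (0.0000,0.0000,1.0000)
J_v[:, 1] = z_1; J_ω[:, 1] = (0,0,0)
entry J[2][1] = 1.0000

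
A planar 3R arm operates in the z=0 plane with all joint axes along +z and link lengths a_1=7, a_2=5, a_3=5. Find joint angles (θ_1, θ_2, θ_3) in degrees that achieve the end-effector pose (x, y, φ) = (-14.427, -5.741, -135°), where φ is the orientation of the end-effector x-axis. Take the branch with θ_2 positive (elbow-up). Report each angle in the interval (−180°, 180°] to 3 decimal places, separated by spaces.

wrist centre = target − a_3·(cos φ, sin φ) = (-10.8915, -2.2055)
cos θ_2 = (123.4881−7²−5²)/(2·7·5) = 0.7070; θ_2 = 45.0108° (elbow-up)
β = atan2(-2.2055,-10.8915) = -168.5527°; ψ = atan2(3.5362,10.5349) = 18.5552°
θ_1 = β − ψ = -187.1079°
θ_3 = φ − θ_1 − θ_2 = 7.0970° (wrapped to (-180°,180°])

172.892 45.011 7.097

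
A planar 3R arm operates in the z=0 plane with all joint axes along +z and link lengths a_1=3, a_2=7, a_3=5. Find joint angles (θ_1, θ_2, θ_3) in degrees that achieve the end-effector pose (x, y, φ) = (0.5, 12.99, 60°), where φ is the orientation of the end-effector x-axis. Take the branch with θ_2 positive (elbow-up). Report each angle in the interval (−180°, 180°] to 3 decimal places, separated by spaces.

59.993 60.010 -60.003

wrist centre = target − a_3·(cos φ, sin φ) = (-2.0000, 8.6599)
cos θ_2 = (78.9934−3²−7²)/(2·3·7) = 0.4998; θ_2 = 60.0104° (elbow-up)
β = atan2(8.6599,-2.0000) = 103.0045°; ψ = atan2(6.0628,6.4989) = 43.0117°
θ_1 = β − ψ = 59.9927°
θ_3 = φ − θ_1 − θ_2 = -60.0031° (wrapped to (-180°,180°])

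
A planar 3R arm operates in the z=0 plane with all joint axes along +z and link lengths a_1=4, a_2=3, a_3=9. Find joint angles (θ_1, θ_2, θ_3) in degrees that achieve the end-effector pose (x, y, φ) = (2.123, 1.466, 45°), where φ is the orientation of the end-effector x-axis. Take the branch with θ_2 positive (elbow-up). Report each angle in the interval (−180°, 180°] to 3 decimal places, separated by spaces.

-149.994 44.982 150.012

wrist centre = target − a_3·(cos φ, sin φ) = (-4.2410, -4.8980)
cos θ_2 = (41.9758−4²−3²)/(2·4·3) = 0.7073; θ_2 = 44.9824° (elbow-up)
β = atan2(-4.8980,-4.2410) = -130.8881°; ψ = atan2(2.1207,6.1220) = 19.1062°
θ_1 = β − ψ = -149.9943°
θ_3 = φ − θ_1 − θ_2 = 150.0119° (wrapped to (-180°,180°])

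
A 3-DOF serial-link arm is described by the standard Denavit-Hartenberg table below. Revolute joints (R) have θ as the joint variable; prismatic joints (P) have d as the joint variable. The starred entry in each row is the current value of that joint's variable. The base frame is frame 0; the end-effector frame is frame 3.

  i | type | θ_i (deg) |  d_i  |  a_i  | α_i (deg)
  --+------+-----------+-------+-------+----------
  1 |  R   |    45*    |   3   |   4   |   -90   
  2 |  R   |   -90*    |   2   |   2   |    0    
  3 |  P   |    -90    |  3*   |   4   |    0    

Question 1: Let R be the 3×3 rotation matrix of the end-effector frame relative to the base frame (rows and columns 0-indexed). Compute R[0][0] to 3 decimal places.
-0.707

End-effector x-axis (col 0 of R) = (-0.7071,-0.7071,0.0000)
R[0][0] = -0.7071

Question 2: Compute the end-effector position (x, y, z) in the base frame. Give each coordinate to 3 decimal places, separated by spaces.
-3.536 3.536 5.000

after link 1: o_1 = (2.8284, 2.8284, 3.0000)
after link 2: o_2 = (1.4142, 4.2426, 5.0000)
after link 3: o_3 = (-3.5355, 3.5355, 5.0000)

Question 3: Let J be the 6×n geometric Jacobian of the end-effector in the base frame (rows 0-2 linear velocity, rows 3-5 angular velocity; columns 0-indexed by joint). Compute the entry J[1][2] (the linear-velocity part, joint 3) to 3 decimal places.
prismatic axis z_2 = (-0.7071,0.7071,0.0000)
J_v[:, 2] = z_2; J_ω[:, 2] = (0,0,0)
entry J[1][2] = 0.7071

0.707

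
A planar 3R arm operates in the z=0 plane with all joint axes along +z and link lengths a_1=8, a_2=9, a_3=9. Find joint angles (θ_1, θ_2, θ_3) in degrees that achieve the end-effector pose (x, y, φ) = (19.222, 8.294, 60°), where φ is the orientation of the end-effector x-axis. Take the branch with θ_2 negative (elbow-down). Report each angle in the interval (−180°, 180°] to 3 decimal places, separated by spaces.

33.893 -60.006 86.113

wrist centre = target − a_3·(cos φ, sin φ) = (14.7220, 0.4998)
cos θ_2 = (216.9871−8²−9²)/(2·8·9) = 0.4999; θ_2 = -60.0059° (elbow-down)
β = atan2(0.4998,14.7220) = 1.9443°; ψ = atan2(-7.7947,12.4992) = -31.9483°
θ_1 = β − ψ = 33.8926°
θ_3 = φ − θ_1 − θ_2 = 86.1133° (wrapped to (-180°,180°])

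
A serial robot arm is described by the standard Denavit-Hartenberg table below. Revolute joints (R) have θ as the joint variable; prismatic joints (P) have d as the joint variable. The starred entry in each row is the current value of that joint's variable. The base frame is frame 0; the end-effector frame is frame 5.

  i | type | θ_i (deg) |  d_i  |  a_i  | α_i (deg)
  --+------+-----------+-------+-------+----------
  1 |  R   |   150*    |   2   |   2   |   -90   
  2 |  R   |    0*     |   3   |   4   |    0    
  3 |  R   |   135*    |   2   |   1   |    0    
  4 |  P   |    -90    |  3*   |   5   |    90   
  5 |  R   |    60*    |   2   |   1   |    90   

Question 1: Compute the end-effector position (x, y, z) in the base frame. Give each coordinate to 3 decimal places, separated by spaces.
after link 1: o_1 = (-1.7321, 1.0000, 2.0000)
after link 2: o_2 = (-6.6962, 0.4019, 2.0000)
after link 3: o_3 = (-7.0838, -1.6837, 1.2929)
after link 4: o_4 = (-11.6456, -2.5140, -2.2426)
after link 5: o_5 = (-13.6096, -2.3801, -1.1820)

-13.610 -2.380 -1.182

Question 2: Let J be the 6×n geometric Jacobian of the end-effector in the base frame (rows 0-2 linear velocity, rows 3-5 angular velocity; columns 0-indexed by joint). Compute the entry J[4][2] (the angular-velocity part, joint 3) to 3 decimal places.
-0.866

axis z_2 = (-0.5000,-0.8660,0.0000); lever o_n−o_2 = (-6.9134,-2.7820,-3.1820)
cross product → J_v[:, 2] = (2.7557,-1.5910,-4.5962)
J_ω[:, 2] = z_2
entry J[4][2] = -0.8660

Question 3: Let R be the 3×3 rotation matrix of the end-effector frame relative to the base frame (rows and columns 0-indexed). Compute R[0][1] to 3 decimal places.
End-effector y-axis (col 1 of R) = (-0.6124,0.3536,0.7071)
R[0][1] = -0.6124

-0.612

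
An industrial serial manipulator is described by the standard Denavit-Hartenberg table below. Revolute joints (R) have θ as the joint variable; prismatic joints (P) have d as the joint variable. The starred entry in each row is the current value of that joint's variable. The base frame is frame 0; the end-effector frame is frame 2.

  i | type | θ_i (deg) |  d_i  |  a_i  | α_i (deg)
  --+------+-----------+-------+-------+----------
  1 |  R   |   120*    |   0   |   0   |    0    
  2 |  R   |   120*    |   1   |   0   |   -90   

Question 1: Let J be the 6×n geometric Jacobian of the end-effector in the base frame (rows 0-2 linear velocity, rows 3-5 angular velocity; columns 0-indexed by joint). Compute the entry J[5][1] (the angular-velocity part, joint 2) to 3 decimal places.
1.000

axis z_1 = (0.0000,0.0000,1.0000); lever o_n−o_1 = (0.0000,0.0000,1.0000)
cross product → J_v[:, 1] = (0.0000,0.0000,0.0000)
J_ω[:, 1] = z_1
entry J[5][1] = 1.0000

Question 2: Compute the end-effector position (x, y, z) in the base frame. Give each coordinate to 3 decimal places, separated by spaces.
after link 1: o_1 = (0.0000, 0.0000, 0.0000)
after link 2: o_2 = (0.0000, 0.0000, 1.0000)

0.000 0.000 1.000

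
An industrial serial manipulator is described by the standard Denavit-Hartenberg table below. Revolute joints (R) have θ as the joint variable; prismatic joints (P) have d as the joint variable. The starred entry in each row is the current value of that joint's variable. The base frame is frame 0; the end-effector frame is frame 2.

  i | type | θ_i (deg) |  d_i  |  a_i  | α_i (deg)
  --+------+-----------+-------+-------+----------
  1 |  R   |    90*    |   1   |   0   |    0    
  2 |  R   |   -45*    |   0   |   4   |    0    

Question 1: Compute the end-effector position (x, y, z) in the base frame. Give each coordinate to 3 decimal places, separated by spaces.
after link 1: o_1 = (0.0000, 0.0000, 1.0000)
after link 2: o_2 = (2.8284, 2.8284, 1.0000)

2.828 2.828 1.000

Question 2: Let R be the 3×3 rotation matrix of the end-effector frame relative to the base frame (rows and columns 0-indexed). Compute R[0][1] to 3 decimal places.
-0.707

End-effector y-axis (col 1 of R) = (-0.7071,0.7071,0.0000)
R[0][1] = -0.7071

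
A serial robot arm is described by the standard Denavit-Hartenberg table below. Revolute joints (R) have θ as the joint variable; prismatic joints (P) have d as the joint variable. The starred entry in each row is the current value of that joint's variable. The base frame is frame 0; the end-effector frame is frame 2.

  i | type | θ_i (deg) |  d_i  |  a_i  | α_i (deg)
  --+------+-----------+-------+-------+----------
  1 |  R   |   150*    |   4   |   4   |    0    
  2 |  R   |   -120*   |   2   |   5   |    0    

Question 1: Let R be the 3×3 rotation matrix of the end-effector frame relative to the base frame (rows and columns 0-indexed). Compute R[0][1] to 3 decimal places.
End-effector y-axis (col 1 of R) = (-0.5000,0.8660,0.0000)
R[0][1] = -0.5000

-0.500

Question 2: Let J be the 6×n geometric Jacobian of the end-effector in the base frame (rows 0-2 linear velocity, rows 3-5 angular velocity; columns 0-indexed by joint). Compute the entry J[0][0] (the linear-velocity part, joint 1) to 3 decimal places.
-4.500

axis z_0 = ẑ; lever o_n−o_0 = (0.8660,4.5000,6.0000)
cross product → J_v[:, 0] = (-4.5000,0.8660,0.0000)
J_ω[:, 0] = z_0
entry J[0][0] = -4.5000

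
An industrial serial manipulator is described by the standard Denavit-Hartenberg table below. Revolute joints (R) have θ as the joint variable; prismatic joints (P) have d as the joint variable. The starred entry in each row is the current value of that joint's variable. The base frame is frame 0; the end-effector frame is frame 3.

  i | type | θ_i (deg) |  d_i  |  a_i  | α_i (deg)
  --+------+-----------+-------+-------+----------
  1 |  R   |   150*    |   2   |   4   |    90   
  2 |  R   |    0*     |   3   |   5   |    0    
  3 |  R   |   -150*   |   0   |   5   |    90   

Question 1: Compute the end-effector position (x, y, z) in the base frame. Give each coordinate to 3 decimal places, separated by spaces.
after link 1: o_1 = (-3.4641, 2.0000, 2.0000)
after link 2: o_2 = (-6.2942, 7.0981, 2.0000)
after link 3: o_3 = (-2.5442, 4.9330, -0.5000)

-2.544 4.933 -0.500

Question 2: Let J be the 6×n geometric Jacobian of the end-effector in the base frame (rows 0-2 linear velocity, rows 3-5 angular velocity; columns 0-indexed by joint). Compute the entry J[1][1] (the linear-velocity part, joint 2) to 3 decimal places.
axis z_1 = (0.5000,0.8660,0.0000); lever o_n−o_1 = (0.9199,2.9330,-2.5000)
cross product → J_v[:, 1] = (-2.1651,1.2500,0.6699)
J_ω[:, 1] = z_1
entry J[1][1] = 1.2500

1.250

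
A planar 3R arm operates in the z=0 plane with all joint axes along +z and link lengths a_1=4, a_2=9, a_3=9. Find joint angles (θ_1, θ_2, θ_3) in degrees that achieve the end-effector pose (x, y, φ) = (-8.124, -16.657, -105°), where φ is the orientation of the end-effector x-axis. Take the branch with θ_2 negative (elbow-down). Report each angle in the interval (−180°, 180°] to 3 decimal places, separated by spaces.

wrist centre = target − a_3·(cos φ, sin φ) = (-5.7946, -7.9637)
cos θ_2 = (96.9977−4²−9²)/(2·4·9) = -0.0000; θ_2 = -90.0018° (elbow-down)
β = atan2(-7.9637,-5.7946) = -126.0409°; ψ = atan2(-9.0000,3.9997) = -66.0390°
θ_1 = β − ψ = -60.0019°
θ_3 = φ − θ_1 − θ_2 = 45.0037° (wrapped to (-180°,180°])

-60.002 -90.002 45.004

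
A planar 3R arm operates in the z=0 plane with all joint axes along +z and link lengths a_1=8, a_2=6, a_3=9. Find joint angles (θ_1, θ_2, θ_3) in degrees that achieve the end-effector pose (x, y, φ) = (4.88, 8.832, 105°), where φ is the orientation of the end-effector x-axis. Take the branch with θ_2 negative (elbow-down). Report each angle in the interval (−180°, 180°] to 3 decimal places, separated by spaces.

47.205 -120.004 177.799

wrist centre = target − a_3·(cos φ, sin φ) = (7.2094, 0.1387)
cos θ_2 = (51.9943−8²−6²)/(2·8·6) = -0.5001; θ_2 = -120.0040° (elbow-down)
β = atan2(0.1387,7.2094) = 1.1019°; ψ = atan2(-5.1959,4.9996) = -46.1030°
θ_1 = β − ψ = 47.2049°
θ_3 = φ − θ_1 − θ_2 = 177.7990° (wrapped to (-180°,180°])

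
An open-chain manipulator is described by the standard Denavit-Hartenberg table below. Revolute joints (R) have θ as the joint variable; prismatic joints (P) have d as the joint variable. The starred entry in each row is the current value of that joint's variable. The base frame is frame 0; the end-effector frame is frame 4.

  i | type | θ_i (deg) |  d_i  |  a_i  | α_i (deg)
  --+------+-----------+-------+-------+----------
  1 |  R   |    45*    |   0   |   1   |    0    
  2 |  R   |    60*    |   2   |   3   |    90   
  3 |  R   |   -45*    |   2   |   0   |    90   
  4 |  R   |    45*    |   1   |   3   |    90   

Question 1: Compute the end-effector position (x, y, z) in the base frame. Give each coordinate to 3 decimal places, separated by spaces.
3.706 5.437 -0.207

after link 1: o_1 = (0.7071, 0.7071, 0.0000)
after link 2: o_2 = (-0.0694, 3.6049, 2.0000)
after link 3: o_3 = (1.8625, 4.1225, 2.0000)
after link 4: o_4 = (3.7063, 5.4374, -0.2071)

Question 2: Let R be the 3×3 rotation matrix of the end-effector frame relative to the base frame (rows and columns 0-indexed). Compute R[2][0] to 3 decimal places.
End-effector x-axis (col 0 of R) = (0.5536,0.6660,-0.5000)
R[2][0] = -0.5000

-0.500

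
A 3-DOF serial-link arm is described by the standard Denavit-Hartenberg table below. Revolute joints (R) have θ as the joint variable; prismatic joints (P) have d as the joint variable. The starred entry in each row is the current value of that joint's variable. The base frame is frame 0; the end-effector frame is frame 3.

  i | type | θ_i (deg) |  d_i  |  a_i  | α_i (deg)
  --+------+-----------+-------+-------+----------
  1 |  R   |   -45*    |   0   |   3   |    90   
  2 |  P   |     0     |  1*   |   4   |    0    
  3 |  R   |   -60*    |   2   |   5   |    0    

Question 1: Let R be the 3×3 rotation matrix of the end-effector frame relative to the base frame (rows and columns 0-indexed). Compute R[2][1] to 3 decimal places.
0.500

End-effector y-axis (col 1 of R) = (0.6124,-0.6124,0.5000)
R[2][1] = 0.5000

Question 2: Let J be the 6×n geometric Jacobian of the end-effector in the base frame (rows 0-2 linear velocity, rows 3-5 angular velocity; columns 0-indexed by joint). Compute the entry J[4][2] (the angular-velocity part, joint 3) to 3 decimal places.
axis z_2 = (-0.7071,-0.7071,0.0000); lever o_n−o_2 = (0.3536,-3.1820,-4.3301)
cross product → J_v[:, 2] = (3.0619,-3.0619,2.5000)
J_ω[:, 2] = z_2
entry J[4][2] = -0.7071

-0.707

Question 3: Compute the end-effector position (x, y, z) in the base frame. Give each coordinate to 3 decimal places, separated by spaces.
4.596 -8.839 -4.330

after link 1: o_1 = (2.1213, -2.1213, 0.0000)
after link 2: o_2 = (4.2426, -5.6569, 0.0000)
after link 3: o_3 = (4.5962, -8.8388, -4.3301)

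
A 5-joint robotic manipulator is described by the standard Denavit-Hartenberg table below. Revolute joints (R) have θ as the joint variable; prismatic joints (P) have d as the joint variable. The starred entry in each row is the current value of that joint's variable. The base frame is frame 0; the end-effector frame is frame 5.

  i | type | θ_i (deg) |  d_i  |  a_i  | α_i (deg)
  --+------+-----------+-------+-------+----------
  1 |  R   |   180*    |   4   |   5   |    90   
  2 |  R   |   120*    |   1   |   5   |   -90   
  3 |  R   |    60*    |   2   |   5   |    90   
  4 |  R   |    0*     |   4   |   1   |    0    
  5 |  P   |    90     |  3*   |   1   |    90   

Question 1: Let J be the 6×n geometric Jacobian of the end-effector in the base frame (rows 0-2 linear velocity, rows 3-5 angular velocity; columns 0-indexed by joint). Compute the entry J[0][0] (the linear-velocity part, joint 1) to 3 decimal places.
0.696

axis z_0 = ẑ; lever o_n−o_0 = (4.6292,-0.6962,14.6782)
cross product → J_v[:, 0] = (0.6962,4.6292,-0.0000)
J_ω[:, 0] = z_0
entry J[0][0] = 0.6962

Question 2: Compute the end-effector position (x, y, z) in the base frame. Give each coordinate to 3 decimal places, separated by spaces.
after link 1: o_1 = (-5.0000, 0.0000, 4.0000)
after link 2: o_2 = (-2.5000, 1.0000, 8.3301)
after link 3: o_3 = (0.4821, -3.3301, 9.4952)
after link 4: o_4 = (2.4641, -2.1962, 12.9282)
after link 5: o_5 = (4.6292, -0.6962, 14.6782)

4.629 -0.696 14.678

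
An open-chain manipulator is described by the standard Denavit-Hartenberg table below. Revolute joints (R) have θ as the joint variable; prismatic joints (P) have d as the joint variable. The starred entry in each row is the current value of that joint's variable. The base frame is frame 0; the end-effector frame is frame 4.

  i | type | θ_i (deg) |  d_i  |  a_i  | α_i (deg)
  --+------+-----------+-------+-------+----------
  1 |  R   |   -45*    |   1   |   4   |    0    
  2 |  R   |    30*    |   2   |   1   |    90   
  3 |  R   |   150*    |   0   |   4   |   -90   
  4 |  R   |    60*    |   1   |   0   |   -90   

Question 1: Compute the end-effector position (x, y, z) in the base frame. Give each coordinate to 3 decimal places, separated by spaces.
after link 1: o_1 = (2.8284, -2.8284, 1.0000)
after link 2: o_2 = (3.7944, -3.0872, 3.0000)
after link 3: o_3 = (0.4483, -2.1907, 5.0000)
after link 4: o_4 = (-0.0347, -2.0613, 4.1340)

-0.035 -2.061 4.134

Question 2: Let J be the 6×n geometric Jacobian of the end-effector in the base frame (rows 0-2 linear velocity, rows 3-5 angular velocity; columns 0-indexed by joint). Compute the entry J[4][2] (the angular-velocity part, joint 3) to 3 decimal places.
-0.966

axis z_2 = (-0.2588,-0.9659,0.0000); lever o_n−o_2 = (-3.8290,1.0260,1.1340)
cross product → J_v[:, 2] = (-1.0953,0.2935,-3.9641)
J_ω[:, 2] = z_2
entry J[4][2] = -0.9659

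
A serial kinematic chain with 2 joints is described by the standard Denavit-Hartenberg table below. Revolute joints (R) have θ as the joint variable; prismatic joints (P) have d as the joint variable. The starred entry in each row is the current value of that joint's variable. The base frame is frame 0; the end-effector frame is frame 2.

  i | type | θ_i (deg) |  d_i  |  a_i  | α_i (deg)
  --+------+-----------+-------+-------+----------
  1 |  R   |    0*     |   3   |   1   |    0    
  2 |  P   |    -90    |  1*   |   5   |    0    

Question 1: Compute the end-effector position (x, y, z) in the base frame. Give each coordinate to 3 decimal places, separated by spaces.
1.000 -5.000 4.000

after link 1: o_1 = (1.0000, 0.0000, 3.0000)
after link 2: o_2 = (1.0000, -5.0000, 4.0000)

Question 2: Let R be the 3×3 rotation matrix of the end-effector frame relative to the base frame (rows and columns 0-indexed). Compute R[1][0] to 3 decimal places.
-1.000

End-effector x-axis (col 0 of R) = (0.0000,-1.0000,0.0000)
R[1][0] = -1.0000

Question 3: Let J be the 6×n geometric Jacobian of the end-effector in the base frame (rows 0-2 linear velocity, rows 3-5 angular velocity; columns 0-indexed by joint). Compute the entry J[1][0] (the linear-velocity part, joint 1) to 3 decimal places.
1.000

axis z_0 = ẑ; lever o_n−o_0 = (1.0000,-5.0000,4.0000)
cross product → J_v[:, 0] = (5.0000,1.0000,-0.0000)
J_ω[:, 0] = z_0
entry J[1][0] = 1.0000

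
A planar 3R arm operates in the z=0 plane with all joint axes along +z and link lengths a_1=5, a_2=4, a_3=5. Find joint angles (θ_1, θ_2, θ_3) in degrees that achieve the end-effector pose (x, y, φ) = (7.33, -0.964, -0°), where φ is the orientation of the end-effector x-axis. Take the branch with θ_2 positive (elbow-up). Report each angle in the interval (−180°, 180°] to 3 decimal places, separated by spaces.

wrist centre = target − a_3·(cos φ, sin φ) = (2.3300, -0.9640)
cos θ_2 = (6.3582−5²−4²)/(2·5·4) = -0.8660; θ_2 = 150.0023° (elbow-up)
β = atan2(-0.9640,2.3300) = -22.4765°; ψ = atan2(1.9999,1.5358) = 52.4771°
θ_1 = β − ψ = -74.9536°
θ_3 = φ − θ_1 − θ_2 = -75.0486° (wrapped to (-180°,180°])

-74.954 150.002 -75.049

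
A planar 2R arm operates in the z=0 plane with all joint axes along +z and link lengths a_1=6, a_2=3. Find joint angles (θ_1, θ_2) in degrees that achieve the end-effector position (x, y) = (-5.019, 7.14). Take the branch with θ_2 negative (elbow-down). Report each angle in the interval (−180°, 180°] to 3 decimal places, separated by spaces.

cos θ_2 = (76.1700−6²−3²)/(2·6·3) = 0.8658; θ_2 = -30.0221° (elbow-down)
β = atan2(7.1400,-5.0190) = 125.1050°; ψ = atan2(-1.5010,8.5975) = -9.9032°
θ_1 = β − ψ = 135.0082°

135.008 -30.022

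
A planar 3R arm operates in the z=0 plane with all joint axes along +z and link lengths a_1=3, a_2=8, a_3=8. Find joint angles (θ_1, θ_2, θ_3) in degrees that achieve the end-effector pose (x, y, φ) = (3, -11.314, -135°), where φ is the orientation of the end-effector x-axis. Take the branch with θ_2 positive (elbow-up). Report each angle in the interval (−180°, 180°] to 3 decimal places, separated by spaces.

wrist centre = target − a_3·(cos φ, sin φ) = (8.6569, -5.6571)
cos θ_2 = (106.9444−3²−8²)/(2·3·8) = 0.7072; θ_2 = 44.9944° (elbow-up)
β = atan2(-5.6571,8.6569) = -33.1641°; ψ = atan2(5.6563,8.6574) = 33.1585°
θ_1 = β − ψ = -66.3227°
θ_3 = φ − θ_1 − θ_2 = -113.6718° (wrapped to (-180°,180°])

-66.323 44.994 -113.672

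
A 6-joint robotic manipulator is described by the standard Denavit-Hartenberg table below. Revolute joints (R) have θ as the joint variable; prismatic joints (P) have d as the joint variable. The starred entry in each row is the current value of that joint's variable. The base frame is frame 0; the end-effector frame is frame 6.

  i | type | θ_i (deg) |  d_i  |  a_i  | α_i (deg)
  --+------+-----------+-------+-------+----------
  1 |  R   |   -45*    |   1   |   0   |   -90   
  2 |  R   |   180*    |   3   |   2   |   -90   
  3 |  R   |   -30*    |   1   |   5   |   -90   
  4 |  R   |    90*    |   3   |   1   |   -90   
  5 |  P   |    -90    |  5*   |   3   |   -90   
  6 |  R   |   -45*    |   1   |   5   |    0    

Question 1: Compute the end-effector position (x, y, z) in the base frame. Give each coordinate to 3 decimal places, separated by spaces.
-7.588 -2.348 -0.000

after link 1: o_1 = (0.0000, 0.0000, 1.0000)
after link 2: o_2 = (0.7071, 3.5355, 1.0000)
after link 3: o_3 = (-0.5870, 8.3652, 2.0000)
after link 4: o_4 = (-3.4848, 7.5887, 1.0000)
after link 5: o_5 = (-5.0884, 1.9826, 1.0000)
after link 6: o_6 = (-7.5884, -2.3475, -0.0000)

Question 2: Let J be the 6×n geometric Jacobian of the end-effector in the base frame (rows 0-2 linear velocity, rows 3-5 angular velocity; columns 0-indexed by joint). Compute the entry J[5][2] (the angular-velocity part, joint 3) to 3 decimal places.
1.000

axis z_2 = (-0.0000,0.0000,1.0000); lever o_n−o_2 = (-8.2956,-5.8830,-1.0000)
cross product → J_v[:, 2] = (5.8830,-8.2956,0.0000)
J_ω[:, 2] = z_2
entry J[5][2] = 1.0000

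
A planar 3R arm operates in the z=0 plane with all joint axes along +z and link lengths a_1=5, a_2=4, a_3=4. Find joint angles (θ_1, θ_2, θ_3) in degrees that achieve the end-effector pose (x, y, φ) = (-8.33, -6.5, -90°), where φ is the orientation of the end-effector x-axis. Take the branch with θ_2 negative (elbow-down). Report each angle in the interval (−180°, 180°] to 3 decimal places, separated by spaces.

-149.997 -30.006 90.003

wrist centre = target − a_3·(cos φ, sin φ) = (-8.3300, -2.5000)
cos θ_2 = (75.6389−5²−4²)/(2·5·4) = 0.8660; θ_2 = -30.0061° (elbow-down)
β = atan2(-2.5000,-8.3300) = -163.2944°; ψ = atan2(-2.0004,8.4639) = -13.2974°
θ_1 = β − ψ = -149.9971°
θ_3 = φ − θ_1 − θ_2 = 90.0032° (wrapped to (-180°,180°])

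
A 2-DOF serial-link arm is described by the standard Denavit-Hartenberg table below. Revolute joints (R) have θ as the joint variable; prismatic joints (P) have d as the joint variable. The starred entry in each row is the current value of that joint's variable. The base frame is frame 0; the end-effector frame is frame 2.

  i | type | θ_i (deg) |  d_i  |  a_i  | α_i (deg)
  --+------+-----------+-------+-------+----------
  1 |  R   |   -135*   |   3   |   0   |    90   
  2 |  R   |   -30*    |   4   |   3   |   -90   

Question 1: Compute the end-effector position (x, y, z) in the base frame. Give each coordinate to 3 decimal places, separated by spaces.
after link 1: o_1 = (0.0000, 0.0000, 3.0000)
after link 2: o_2 = (-4.6655, 0.9913, 1.5000)

-4.666 0.991 1.500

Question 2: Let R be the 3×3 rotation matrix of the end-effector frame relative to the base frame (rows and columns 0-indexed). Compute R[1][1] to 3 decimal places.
-0.707

End-effector y-axis (col 1 of R) = (0.7071,-0.7071,-0.0000)
R[1][1] = -0.7071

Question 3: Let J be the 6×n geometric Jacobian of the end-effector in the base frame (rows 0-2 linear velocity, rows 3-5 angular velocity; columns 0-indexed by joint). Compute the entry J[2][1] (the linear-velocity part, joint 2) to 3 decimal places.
2.598

axis z_1 = (-0.7071,0.7071,0.0000); lever o_n−o_1 = (-4.6655,0.9913,-1.5000)
cross product → J_v[:, 1] = (-1.0607,-1.0607,2.5981)
J_ω[:, 1] = z_1
entry J[2][1] = 2.5981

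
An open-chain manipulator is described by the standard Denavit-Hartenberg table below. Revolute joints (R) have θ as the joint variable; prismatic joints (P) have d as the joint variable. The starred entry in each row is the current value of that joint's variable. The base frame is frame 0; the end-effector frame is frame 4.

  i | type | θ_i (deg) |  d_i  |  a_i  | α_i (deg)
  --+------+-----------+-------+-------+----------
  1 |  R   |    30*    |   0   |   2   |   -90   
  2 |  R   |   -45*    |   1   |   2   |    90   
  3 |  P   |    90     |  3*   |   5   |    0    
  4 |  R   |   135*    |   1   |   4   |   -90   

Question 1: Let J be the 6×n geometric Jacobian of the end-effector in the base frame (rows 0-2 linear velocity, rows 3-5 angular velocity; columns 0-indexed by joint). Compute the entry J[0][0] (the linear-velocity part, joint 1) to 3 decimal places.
axis z_0 = ẑ; lever o_n−o_0 = (-2.8105,2.0396,2.2426)
cross product → J_v[:, 0] = (-2.0396,-2.8105,0.0000)
J_ω[:, 0] = z_0
entry J[0][0] = -2.0396

-2.040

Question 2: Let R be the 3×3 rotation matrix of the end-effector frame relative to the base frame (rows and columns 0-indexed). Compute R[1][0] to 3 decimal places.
-0.862

End-effector x-axis (col 0 of R) = (-0.0795,-0.8624,-0.5000)
R[1][0] = -0.8624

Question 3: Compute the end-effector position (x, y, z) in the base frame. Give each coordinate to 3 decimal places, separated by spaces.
-2.811 2.040 2.243

after link 1: o_1 = (1.7321, 1.0000, 0.0000)
after link 2: o_2 = (2.4568, 2.5731, 1.4142)
after link 3: o_3 = (-1.8803, 5.8426, 3.5355)
after link 4: o_4 = (-2.8105, 2.0396, 2.2426)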